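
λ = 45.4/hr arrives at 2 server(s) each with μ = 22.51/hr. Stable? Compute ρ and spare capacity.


Total capacity cμ = 2·22.51 = 45.02/hr
ρ = λ/(cμ) = 45.4/45.02 = 1.0084
Stable ⇔ ρ < 1: NO
Spare capacity = cμ − λ = 45.02 − 45.4 = -0.38/hr

Final: ρ = 1.0084; unstable; margin = -0.38/hr


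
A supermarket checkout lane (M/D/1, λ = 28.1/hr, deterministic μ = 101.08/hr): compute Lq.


ρ = 28.1/101.08 = 0.2780
M/D/1: Lq = ρ²/(2(1−ρ)) = 0.07728/(2·0.7220) = 0.05352

Final: 0.05352


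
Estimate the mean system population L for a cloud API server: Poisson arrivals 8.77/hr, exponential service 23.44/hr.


ρ = λ/μ = 8.77/23.44 = 0.3741
L = ρ/(1−ρ) = 0.3741/(1 − 0.3741) = 0.3741/0.6259 = 0.5978

Final: 0.5978


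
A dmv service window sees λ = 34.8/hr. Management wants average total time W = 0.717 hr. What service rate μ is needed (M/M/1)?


W = 1/(μ−λ) ⇒ μ − λ = 1/W = 1/0.717 = 1.3947
μ = λ + 1/W = 34.8 + 1.3947 = 36.1947 per hr

Final: 36.1947 /hr


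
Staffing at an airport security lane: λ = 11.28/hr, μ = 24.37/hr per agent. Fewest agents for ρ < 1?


Stability requires cμ > λ ⇔ c > λ/μ.
λ/μ = 11.28/24.37 = 0.4629
Minimum integer c = ⌊0.4629⌋ + 1 = 1
Check: 1·24.37 = 24.37 > 11.28, while 0·24.37 = 0.00 ≤ 11.28

Final: 1 servers


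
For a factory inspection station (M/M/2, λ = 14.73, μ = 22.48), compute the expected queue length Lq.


a = λ/μ = 0.6552; ρ = a/2 = 0.3276
P₀ = 0.506450
Lq = P₀·a^c·ρ / (c!·(1−ρ)²) = 0.506450·0.42935·0.3276/(2·0.45209)
= 0.07879

Final: 0.07879


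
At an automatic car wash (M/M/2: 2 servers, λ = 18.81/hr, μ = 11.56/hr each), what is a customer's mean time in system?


a = 1.6272; ρ = 0.8136; P₀ = 0.102790
Lq = P₀·a^c·ρ/(c!(1−ρ)²) = 3.18571
Wq = Lq/λ = 3.18571/18.81 = 0.16936 hr
W = Wq + 1/μ = 0.16936 + 0.08651 = 0.25587 hr

Final: 0.25587 hr


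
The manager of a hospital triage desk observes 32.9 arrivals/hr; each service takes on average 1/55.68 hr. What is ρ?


ρ = λ/μ = 32.9/55.68 = 0.5909

Final: 0.5909


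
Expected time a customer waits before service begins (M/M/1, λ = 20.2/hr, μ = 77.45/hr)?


ρ = 20.2/77.45 = 0.2608
Wq = ρ/(μ−λ) = 0.2608/(77.45 − 20.2) = 0.2608/57.25 = 0.004556 hr

Final: 0.004556 hr


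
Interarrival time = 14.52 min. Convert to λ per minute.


λ = 1/(interarrival time) in consistent units.
1 minute = 1 min, so λ = 1/14.52 = 0.06887 per minute

Final: 0.06887 /min


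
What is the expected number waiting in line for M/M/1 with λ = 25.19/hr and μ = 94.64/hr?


ρ = 25.19/94.64 = 0.2662
Lq = ρ²/(1−ρ) = 0.07084/0.7338 = 0.09654

Final: 0.09654


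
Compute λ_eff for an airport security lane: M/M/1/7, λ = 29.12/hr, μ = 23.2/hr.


ρ = 1.2552; P_K = (1−ρ)ρ^7/(1−ρ^8) = 0.242690
λ_eff = λ(1 − P_K) = 29.12·(1 − 0.242690) = 29.12·0.757310 = 22.0529 /hr

Final: 22.0529 /hr


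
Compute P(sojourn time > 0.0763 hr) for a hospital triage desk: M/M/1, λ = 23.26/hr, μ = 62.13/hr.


W ~ Exponential(μ−λ) for M/M/1.
μ − λ = 62.13 − 23.26 = 38.8700
P(W > t) = e^{−(μ−λ)t} = e^{−2.9658} = 0.051520

Final: 0.051520


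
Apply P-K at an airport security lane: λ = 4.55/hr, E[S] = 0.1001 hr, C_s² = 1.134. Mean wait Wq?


ρ = λ·E[S] = 4.55·0.1001 = 0.4555
E[S²] = E[S]²(1+C_s²) = 0.1001²·(1+1.134) = 0.021383
Wq = λ·E[S²]/(2(1−ρ)) = 4.55·0.021383/(2·0.5445) = 0.08933 hr

Final: 0.08933 hr


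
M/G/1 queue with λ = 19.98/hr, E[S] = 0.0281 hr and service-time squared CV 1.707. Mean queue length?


ρ = λ·E[S] = 19.98·0.0281 = 0.5614
Lq = ρ²(1+C_s²)/(2(1−ρ)) = 0.3152·(1+1.707)/(2·0.4386)
= 0.3152·2.7070/0.8771 = 0.97282

Final: 0.97282


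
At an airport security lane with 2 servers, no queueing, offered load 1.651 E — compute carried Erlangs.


B(2,1.651) = 0.339545 (Erlang-B)
Carried load = a(1 − B) = 1.651·(1 − 0.339545) = 1.651·0.660455 = 1.0904 E

Final: 1.0904 Erlangs


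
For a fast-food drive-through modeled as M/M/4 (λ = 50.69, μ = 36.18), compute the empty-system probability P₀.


a = λ/μ = 50.69/36.18 = 1.4011; ρ = a/c = 0.3503
Σ_{k=0}^{3} a^k/k! (terms k=0..3) = 1.00000 + 1.40105 + 0.98147 + 0.45836 = 3.84088
Tail: a^4/(4!(1−ρ)) = 3.85314/(24·0.6497) = 0.24710
P₀ = 1/(3.84088 + 0.24710) = 1/4.08798 = 0.244620

Final: 0.244620


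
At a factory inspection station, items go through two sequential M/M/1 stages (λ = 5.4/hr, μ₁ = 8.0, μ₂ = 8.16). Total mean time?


Each node sees arrival rate λ = 5.4/hr (tandem ⇒ throughput preserved).
W₁ = 1/(μ₁−λ) = 1/(8.0−5.4) = 0.38462 hr
W₂ = 1/(μ₂−λ) = 1/(8.16−5.4) = 0.36232 hr
W_total = W₁ + W₂ = 0.38462 + 0.36232 = 0.74693 hr

Final: 0.74693 hr


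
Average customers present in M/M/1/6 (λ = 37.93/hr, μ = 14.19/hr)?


ρ = 37.93/14.19 = 2.6730
L = ρ[1 − (K+1)ρ^K + Kρ^(K+1)] / [(1−ρ)(1−ρ^(K+1))]
Numerator: 2.6730·(1 − 7·364.756201 + 6·974.996666) = 8814.746472
Denominator: (-1.6730)·(-973.996666) = 1629.505346
L = 8814.746472/1629.505346 = 5.4095

Final: 5.4095


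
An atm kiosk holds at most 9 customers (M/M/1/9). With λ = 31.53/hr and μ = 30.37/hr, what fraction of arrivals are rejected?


ρ = λ/μ = 31.53/30.37 = 1.0382
P_K = (1−ρ)ρ^K/(1−ρ^(K+1)) = (-0.03820·1.401240)/(1 − 1.454761)
= -0.053521/-0.454761 = 0.117691

Final: 0.117691


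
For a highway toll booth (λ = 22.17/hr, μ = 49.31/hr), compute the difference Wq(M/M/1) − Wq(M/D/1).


ρ = 22.17/49.31 = 0.4496
Wq(M/M/1) = ρ/(μ−λ) = 0.4496/27.14 = 0.01657 hr
Wq(M/D/1) = ρ/(2(μ−λ)) = 0.008283 hr
Savings = 0.01657 − 0.008283 = 0.008283 hr

Final: 0.008283 hr


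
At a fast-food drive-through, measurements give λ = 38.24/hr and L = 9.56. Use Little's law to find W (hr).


W = L/λ = 9.56/38.24 = 0.2500 hr

Final: 0.2500 hr


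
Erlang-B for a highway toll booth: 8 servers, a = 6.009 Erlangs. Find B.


B(c,a) = (a^c/c!) / Σ_{k=0}^{c} a^k/k!
a^8/8! = 42.159661
Σ terms (k=0..8): 1.00000 + 6.00900 + 18.05404 + 36.16224 + 54.32473 + 65.28746 + 65.38539 + 56.12869 + 42.15966 = 344.511214
B = 42.159661/344.511214 = 0.122375

Final: 0.122375


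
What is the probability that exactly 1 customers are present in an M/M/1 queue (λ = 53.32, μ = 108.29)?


ρ = 53.32/108.29 = 0.4924
P_n = (1−ρ)·ρ^n = (1 − 0.4924)·0.4924^1 = 0.5076·0.492382 = 0.249942

Final: 0.249942


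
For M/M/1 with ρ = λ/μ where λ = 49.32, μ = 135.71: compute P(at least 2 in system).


ρ = 49.32/135.71 = 0.3634
P(N ≥ n) = ρ^n = 0.3634^2 = 0.132076

Final: 0.132076


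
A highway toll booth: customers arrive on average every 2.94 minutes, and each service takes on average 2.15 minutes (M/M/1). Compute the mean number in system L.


λ = 60/2.94 = 20.4082 /hr
μ = 60/2.15 = 27.9070 /hr
ρ = λ/μ = 20.4082/27.9070 = 0.7313
L = ρ/(1−ρ) = 0.7313/0.2687 = 2.7215

Final: 2.7215


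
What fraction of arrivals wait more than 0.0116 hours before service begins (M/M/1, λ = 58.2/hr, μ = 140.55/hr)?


ρ = 58.2/140.55 = 0.4141
P(Wq > t) = ρ·e^{−(μ−λ)t} = 0.4141·e^{−0.9553}
= 0.4141·0.384712 = 0.159304

Final: 0.159304


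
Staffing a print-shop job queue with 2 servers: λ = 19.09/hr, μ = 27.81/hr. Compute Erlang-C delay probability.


a = λ/μ = 0.6864; ρ = a/2 = 0.3432
P₀ = 0.488957 (from M/M/c formula)
C(c,a) = [a^c/(c!(1−ρ))]·P₀ = [0.47120/(2·0.6568)]·0.488957
= 0.35872·0.488957 = 0.175401

Final: 0.175401


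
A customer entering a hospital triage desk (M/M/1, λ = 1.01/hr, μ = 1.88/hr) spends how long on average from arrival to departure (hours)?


W = 1/(μ−λ) = 1/(1.88 − 1.01) = 1/0.8700 = 1.1494 hr

Final: 1.1494 hr


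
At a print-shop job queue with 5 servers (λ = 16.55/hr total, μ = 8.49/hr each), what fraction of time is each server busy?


ρ = λ/(cμ) = 16.55/(5·8.49) = 16.55/42.45 = 0.3899

Final: 0.3899


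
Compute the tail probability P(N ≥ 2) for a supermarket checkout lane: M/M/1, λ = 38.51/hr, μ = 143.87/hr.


ρ = 38.51/143.87 = 0.2677
P(N ≥ n) = ρ^n = 0.2677^2 = 0.071648

Final: 0.071648


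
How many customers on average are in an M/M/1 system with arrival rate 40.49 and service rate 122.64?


ρ = λ/μ = 40.49/122.64 = 0.3302
L = ρ/(1−ρ) = 0.3302/(1 − 0.3302) = 0.3302/0.6698 = 0.4929

Final: 0.4929


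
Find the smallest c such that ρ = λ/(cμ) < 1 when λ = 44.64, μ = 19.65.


Stability requires cμ > λ ⇔ c > λ/μ.
λ/μ = 44.64/19.65 = 2.2718
Minimum integer c = ⌊2.2718⌋ + 1 = 3
Check: 3·19.65 = 58.95 > 44.64, while 2·19.65 = 39.30 ≤ 44.64

Final: 3 servers


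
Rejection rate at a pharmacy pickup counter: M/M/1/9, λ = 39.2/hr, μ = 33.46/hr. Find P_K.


ρ = λ/μ = 39.2/33.46 = 1.1715
P_K = (1−ρ)ρ^K/(1−ρ^(K+1)) = (-0.1715·4.157585)/(1 − 4.870811)
= -0.713226/-3.870811 = 0.184257

Final: 0.184257


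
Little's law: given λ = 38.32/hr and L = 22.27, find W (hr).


W = L/λ = 22.27/38.32 = 0.5812 hr

Final: 0.5812 hr


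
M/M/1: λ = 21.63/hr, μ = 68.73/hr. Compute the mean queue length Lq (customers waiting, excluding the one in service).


ρ = 21.63/68.73 = 0.3147
Lq = ρ²/(1−ρ) = 0.09904/0.6853 = 0.1445

Final: 0.1445


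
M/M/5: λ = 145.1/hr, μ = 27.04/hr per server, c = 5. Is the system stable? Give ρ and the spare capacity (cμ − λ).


Total capacity cμ = 5·27.04 = 135.20/hr
ρ = λ/(cμ) = 145.1/135.20 = 1.0732
Stable ⇔ ρ < 1: NO
Spare capacity = cμ − λ = 135.20 − 145.1 = -9.90/hr

Final: ρ = 1.0732; unstable; margin = -9.90/hr


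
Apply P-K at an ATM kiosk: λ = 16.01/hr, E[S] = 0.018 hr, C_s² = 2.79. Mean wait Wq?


ρ = λ·E[S] = 16.01·0.018 = 0.2882
E[S²] = E[S]²(1+C_s²) = 0.018²·(1+2.79) = 0.001228
Wq = λ·E[S²]/(2(1−ρ)) = 16.01·0.001228/(2·0.7118) = 0.01381 hr

Final: 0.01381 hr


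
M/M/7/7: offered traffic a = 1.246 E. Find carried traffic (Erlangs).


B(7,1.246) = 0.0002661 (Erlang-B)
Carried load = a(1 − B) = 1.246·(1 − 0.0002661) = 1.246·0.999734 = 1.2457 E

Final: 1.2457 Erlangs


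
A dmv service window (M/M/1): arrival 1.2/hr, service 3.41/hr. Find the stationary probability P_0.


ρ = 1.2/3.41 = 0.3519
P_n = (1−ρ)·ρ^n = (1 − 0.3519)·0.3519^0 = 0.6481·1.000000 = 0.648094

Final: 0.648094


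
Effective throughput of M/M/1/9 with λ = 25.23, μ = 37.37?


ρ = 0.6751; P_K = (1−ρ)ρ^9/(1−ρ^10) = 0.009658
λ_eff = λ(1 − P_K) = 25.23·(1 − 0.009658) = 25.23·0.990342 = 24.9863 /hr

Final: 24.9863 /hr


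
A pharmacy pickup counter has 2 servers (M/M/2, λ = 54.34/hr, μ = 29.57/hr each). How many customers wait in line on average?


a = λ/μ = 1.8377; ρ = a/2 = 0.9188
P₀ = 0.042298
Lq = P₀·a^c·ρ / (c!·(1−ρ)²) = 0.042298·3.37704·0.9188/(2·0.006587)
= 9.96201

Final: 9.96201


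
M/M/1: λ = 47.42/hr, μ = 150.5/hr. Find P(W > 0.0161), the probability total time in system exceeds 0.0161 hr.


W ~ Exponential(μ−λ) for M/M/1.
μ − λ = 150.5 − 47.42 = 103.0800
P(W > t) = e^{−(μ−λ)t} = e^{−1.6596} = 0.190217

Final: 0.190217


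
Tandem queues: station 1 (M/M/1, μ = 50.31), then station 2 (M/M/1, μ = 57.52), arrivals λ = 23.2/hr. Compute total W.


Each node sees arrival rate λ = 23.2/hr (tandem ⇒ throughput preserved).
W₁ = 1/(μ₁−λ) = 1/(50.31−23.2) = 0.03689 hr
W₂ = 1/(μ₂−λ) = 1/(57.52−23.2) = 0.02914 hr
W_total = W₁ + W₂ = 0.03689 + 0.02914 = 0.06602 hr

Final: 0.06602 hr


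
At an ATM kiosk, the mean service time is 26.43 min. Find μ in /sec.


μ = 1/(service time) in consistent units.
1 second = 0.0166667 min, so μ = 0.0166667/26.43 = 0.0006306 per second

Final: 0.0006306 /sec


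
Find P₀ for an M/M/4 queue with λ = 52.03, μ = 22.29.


a = λ/μ = 52.03/22.29 = 2.3342; ρ = a/c = 0.5836
Σ_{k=0}^{3} a^k/k! (terms k=0..3) = 1.00000 + 2.33423 + 2.72432 + 2.11973 = 8.17827
Tail: a^4/(4!(1−ρ)) = 29.68760/(24·0.4164) = 2.97036
P₀ = 1/(8.17827 + 2.97036) = 1/11.14863 = 0.089697

Final: 0.089697


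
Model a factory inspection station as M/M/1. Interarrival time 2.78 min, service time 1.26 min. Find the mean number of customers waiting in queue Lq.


λ = 60/2.78 = 21.5827 /hr
μ = 60/1.26 = 47.6190 /hr
ρ = λ/μ = 21.5827/47.6190 = 0.4532
Lq = ρ²/(1−ρ) = 0.2054/0.5468 = 0.3757

Final: 0.3757


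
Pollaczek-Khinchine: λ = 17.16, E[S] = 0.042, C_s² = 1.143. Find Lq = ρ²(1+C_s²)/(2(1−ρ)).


ρ = λ·E[S] = 17.16·0.042 = 0.7207
Lq = ρ²(1+C_s²)/(2(1−ρ)) = 0.5194·(1+1.143)/(2·0.2793)
= 0.5194·2.1430/0.5586 = 1.99290

Final: 1.99290


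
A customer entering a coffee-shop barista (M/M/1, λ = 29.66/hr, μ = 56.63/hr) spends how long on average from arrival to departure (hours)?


W = 1/(μ−λ) = 1/(56.63 − 29.66) = 1/26.97 = 0.03708 hr

Final: 0.03708 hr


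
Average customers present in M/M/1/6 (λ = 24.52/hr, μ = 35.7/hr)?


ρ = 24.52/35.7 = 0.6868
L = ρ[1 − (K+1)ρ^K + Kρ^(K+1)] / [(1−ρ)(1−ρ^(K+1))]
Numerator: 0.6868·(1 − 7·0.104982 + 6·0.072105) = 0.479245
Denominator: (0.3132)·(0.927895) = 0.290584
L = 0.479245/0.290584 = 1.6492

Final: 1.6492


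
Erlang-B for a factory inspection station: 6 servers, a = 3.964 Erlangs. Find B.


B(c,a) = (a^c/c!) / Σ_{k=0}^{c} a^k/k!
a^6/6! = 5.388519
Σ terms (k=0..6): 1.00000 + 3.96400 + 7.85665 + 10.38125 + 10.28782 + 8.15618 + 5.38852 = 47.034420
B = 5.388519/47.034420 = 0.114565

Final: 0.114565


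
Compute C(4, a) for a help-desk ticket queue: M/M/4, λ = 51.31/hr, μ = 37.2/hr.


a = λ/μ = 1.3793; ρ = a/4 = 0.3448
P₀ = 0.250121 (from M/M/c formula)
C(c,a) = [a^c/(c!(1−ρ))]·P₀ = [3.61940/(24·0.6552)]·0.250121
= 0.23018·0.250121 = 0.057573

Final: 0.057573


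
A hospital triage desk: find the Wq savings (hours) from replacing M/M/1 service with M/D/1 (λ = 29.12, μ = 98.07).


ρ = 29.12/98.07 = 0.2969
Wq(M/M/1) = ρ/(μ−λ) = 0.2969/68.95 = 0.004306 hr
Wq(M/D/1) = ρ/(2(μ−λ)) = 0.002153 hr
Savings = 0.004306 − 0.002153 = 0.002153 hr

Final: 0.002153 hr


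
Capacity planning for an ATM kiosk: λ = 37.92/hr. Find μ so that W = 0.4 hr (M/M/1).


W = 1/(μ−λ) ⇒ μ − λ = 1/W = 1/0.4 = 2.5000
μ = λ + 1/W = 37.92 + 2.5000 = 40.4200 per hr

Final: 40.4200 /hr


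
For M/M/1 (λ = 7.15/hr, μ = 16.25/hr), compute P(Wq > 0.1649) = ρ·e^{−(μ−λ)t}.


ρ = 7.15/16.25 = 0.4400
P(Wq > t) = ρ·e^{−(μ−λ)t} = 0.4400·e^{−1.5006}
= 0.4400·0.222999 = 0.098119

Final: 0.098119


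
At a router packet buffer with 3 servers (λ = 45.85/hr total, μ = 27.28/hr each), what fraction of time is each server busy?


ρ = λ/(cμ) = 45.85/(3·27.28) = 45.85/81.84 = 0.5602

Final: 0.5602


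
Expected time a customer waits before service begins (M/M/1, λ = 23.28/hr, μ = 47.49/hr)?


ρ = 23.28/47.49 = 0.4902
Wq = ρ/(μ−λ) = 0.4902/(47.49 − 23.28) = 0.4902/24.21 = 0.02025 hr

Final: 0.02025 hr


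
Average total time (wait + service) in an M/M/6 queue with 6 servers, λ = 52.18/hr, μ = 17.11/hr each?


a = 3.0497; ρ = 0.5083; P₀ = 0.046507
Lq = P₀·a^c·ρ/(c!(1−ρ)²) = 0.10924
Wq = Lq/λ = 0.10924/52.18 = 0.002094 hr
W = Wq + 1/μ = 0.002094 + 0.05845 = 0.06054 hr

Final: 0.06054 hr


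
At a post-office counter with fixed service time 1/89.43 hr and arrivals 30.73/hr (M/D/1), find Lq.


ρ = 30.73/89.43 = 0.3436
M/D/1: Lq = ρ²/(2(1−ρ)) = 0.1181/(2·0.6564) = 0.08994

Final: 0.08994


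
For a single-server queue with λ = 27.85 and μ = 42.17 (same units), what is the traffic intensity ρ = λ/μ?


ρ = λ/μ = 27.85/42.17 = 0.6604

Final: 0.6604


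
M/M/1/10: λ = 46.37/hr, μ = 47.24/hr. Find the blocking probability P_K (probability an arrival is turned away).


ρ = λ/μ = 46.37/47.24 = 0.9816
P_K = (1−ρ)ρ^K/(1−ρ^(K+1)) = (0.01842·0.830371)/(1 − 0.815078)
= 0.015293/0.184922 = 0.082698

Final: 0.082698


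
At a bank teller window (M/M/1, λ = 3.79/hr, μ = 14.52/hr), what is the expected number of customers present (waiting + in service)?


ρ = λ/μ = 3.79/14.52 = 0.2610
L = ρ/(1−ρ) = 0.2610/(1 − 0.2610) = 0.2610/0.7390 = 0.3532

Final: 0.3532


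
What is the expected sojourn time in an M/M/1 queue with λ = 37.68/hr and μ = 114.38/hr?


W = 1/(μ−λ) = 1/(114.38 − 37.68) = 1/76.70 = 0.01304 hr

Final: 0.01304 hr


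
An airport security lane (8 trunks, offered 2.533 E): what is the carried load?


B(8,2.533) = 0.003342 (Erlang-B)
Carried load = a(1 − B) = 2.533·(1 − 0.003342) = 2.533·0.996658 = 2.5245 E

Final: 2.5245 Erlangs


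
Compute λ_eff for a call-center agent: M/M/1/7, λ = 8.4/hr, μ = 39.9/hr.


ρ = 0.2105; P_K = (1−ρ)ρ^7/(1−ρ^8) = 0.00001447
λ_eff = λ(1 − P_K) = 8.4·(1 − 0.00001447) = 8.4·0.999986 = 8.3999 /hr

Final: 8.3999 /hr


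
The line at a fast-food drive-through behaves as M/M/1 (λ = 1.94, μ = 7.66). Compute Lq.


ρ = 1.94/7.66 = 0.2533
Lq = ρ²/(1−ρ) = 0.06414/0.7467 = 0.08590

Final: 0.08590


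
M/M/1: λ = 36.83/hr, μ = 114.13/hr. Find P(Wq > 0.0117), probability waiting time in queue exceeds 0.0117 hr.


ρ = 36.83/114.13 = 0.3227
P(Wq > t) = ρ·e^{−(μ−λ)t} = 0.3227·e^{−0.9044}
= 0.3227·0.404781 = 0.130624

Final: 0.130624


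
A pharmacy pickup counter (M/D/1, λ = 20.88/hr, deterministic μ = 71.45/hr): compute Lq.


ρ = 20.88/71.45 = 0.2922
M/D/1: Lq = ρ²/(2(1−ρ)) = 0.08540/(2·0.7078) = 0.06033

Final: 0.06033


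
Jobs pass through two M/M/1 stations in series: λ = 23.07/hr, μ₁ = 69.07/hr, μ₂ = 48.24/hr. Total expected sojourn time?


Each node sees arrival rate λ = 23.07/hr (tandem ⇒ throughput preserved).
W₁ = 1/(μ₁−λ) = 1/(69.07−23.07) = 0.02174 hr
W₂ = 1/(μ₂−λ) = 1/(48.24−23.07) = 0.03973 hr
W_total = W₁ + W₂ = 0.02174 + 0.03973 = 0.06147 hr

Final: 0.06147 hr


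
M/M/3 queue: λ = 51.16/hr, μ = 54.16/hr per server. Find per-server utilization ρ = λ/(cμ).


ρ = λ/(cμ) = 51.16/(3·54.16) = 51.16/162.48 = 0.3149

Final: 0.3149


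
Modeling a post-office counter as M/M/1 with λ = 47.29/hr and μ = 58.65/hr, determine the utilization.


ρ = λ/μ = 47.29/58.65 = 0.8063

Final: 0.8063


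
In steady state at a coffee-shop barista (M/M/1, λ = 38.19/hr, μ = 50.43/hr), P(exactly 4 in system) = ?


ρ = 38.19/50.43 = 0.7573
P_n = (1−ρ)·ρ^n = (1 − 0.7573)·0.7573^4 = 0.2427·0.328884 = 0.079824

Final: 0.079824


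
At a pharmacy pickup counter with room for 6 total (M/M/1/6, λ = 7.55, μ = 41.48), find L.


ρ = 7.55/41.48 = 0.1820
L = ρ[1 − (K+1)ρ^K + Kρ^(K+1)] / [(1−ρ)(1−ρ^(K+1))]
Numerator: 0.1820·(1 − 7·0.00003636 + 6·0.000006618) = 0.181976
Denominator: (0.8180)·(0.999993) = 0.817979
L = 0.181976/0.817979 = 0.2225

Final: 0.2225


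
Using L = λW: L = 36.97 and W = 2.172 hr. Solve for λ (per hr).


λ = L/W = 36.97/2.172 = 17.0212 /hr

Final: 17.0212 /hr


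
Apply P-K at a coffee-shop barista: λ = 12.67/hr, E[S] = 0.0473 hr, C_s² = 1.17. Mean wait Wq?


ρ = λ·E[S] = 12.67·0.0473 = 0.5993
E[S²] = E[S]²(1+C_s²) = 0.0473²·(1+1.17) = 0.004855
Wq = λ·E[S²]/(2(1−ρ)) = 12.67·0.004855/(2·0.4007) = 0.07675 hr

Final: 0.07675 hr


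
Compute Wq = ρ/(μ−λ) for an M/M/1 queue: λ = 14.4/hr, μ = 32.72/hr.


ρ = 14.4/32.72 = 0.4401
Wq = ρ/(μ−λ) = 0.4401/(32.72 − 14.4) = 0.4401/18.32 = 0.02402 hr

Final: 0.02402 hr


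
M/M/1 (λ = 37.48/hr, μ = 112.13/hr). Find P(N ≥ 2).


ρ = 37.48/112.13 = 0.3343
P(N ≥ n) = ρ^n = 0.3343^2 = 0.111726

Final: 0.111726


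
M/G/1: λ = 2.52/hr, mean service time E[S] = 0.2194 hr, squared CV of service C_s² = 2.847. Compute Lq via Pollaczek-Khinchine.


ρ = λ·E[S] = 2.52·0.2194 = 0.5529
Lq = ρ²(1+C_s²)/(2(1−ρ)) = 0.3057·(1+2.847)/(2·0.4471)
= 0.3057·3.8470/0.8942 = 1.31507

Final: 1.31507


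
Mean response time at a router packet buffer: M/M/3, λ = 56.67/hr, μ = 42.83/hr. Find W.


a = 1.3231; ρ = 0.4410; P₀ = 0.257123
Lq = P₀·a^c·ρ/(c!(1−ρ)²) = 0.14013
Wq = Lq/λ = 0.14013/56.67 = 0.002473 hr
W = Wq + 1/μ = 0.002473 + 0.02335 = 0.02582 hr

Final: 0.02582 hr


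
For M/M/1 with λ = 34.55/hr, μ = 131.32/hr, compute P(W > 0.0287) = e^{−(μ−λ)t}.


W ~ Exponential(μ−λ) for M/M/1.
μ − λ = 131.32 − 34.55 = 96.7700
P(W > t) = e^{−(μ−λ)t} = e^{−2.7773} = 0.062206

Final: 0.062206


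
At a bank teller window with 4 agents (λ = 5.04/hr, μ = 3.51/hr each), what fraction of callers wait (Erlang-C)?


a = λ/μ = 1.4359; ρ = a/4 = 0.3590
P₀ = 0.236042 (from M/M/c formula)
C(c,a) = [a^c/(c!(1−ρ))]·P₀ = [4.25103/(24·0.6410)]·0.236042
= 0.27632·0.236042 = 0.065222

Final: 0.065222


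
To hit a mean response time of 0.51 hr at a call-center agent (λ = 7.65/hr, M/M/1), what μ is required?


W = 1/(μ−λ) ⇒ μ − λ = 1/W = 1/0.51 = 1.9608
μ = λ + 1/W = 7.65 + 1.9608 = 9.6108 per hr

Final: 9.6108 /hr


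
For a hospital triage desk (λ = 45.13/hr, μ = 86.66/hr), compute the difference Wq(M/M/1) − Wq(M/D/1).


ρ = 45.13/86.66 = 0.5208
Wq(M/M/1) = ρ/(μ−λ) = 0.5208/41.53 = 0.01254 hr
Wq(M/D/1) = ρ/(2(μ−λ)) = 0.006270 hr
Savings = 0.01254 − 0.006270 = 0.006270 hr

Final: 0.006270 hr


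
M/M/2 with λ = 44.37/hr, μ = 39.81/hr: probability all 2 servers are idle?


a = λ/μ = 44.37/39.81 = 1.1145; ρ = a/c = 0.5573
Σ_{k=0}^{1} a^k/k! (terms k=0..1) = 1.00000 + 1.11454 = 2.11454
Tail: a^2/(2!(1−ρ)) = 1.24221/(2·0.4427) = 1.40290
P₀ = 1/(2.11454 + 1.40290) = 1/3.51745 = 0.284297

Final: 0.284297


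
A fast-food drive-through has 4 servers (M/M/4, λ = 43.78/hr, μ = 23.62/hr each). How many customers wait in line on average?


a = λ/μ = 1.8535; ρ = a/4 = 0.4634
P₀ = 0.152695
Lq = P₀·a^c·ρ / (c!·(1−ρ)²) = 0.152695·11.80276·0.4634/(24·0.28796)
= 0.12084

Final: 0.12084


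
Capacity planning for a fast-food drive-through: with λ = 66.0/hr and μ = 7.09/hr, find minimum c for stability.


Stability requires cμ > λ ⇔ c > λ/μ.
λ/μ = 66.0/7.09 = 9.3089
Minimum integer c = ⌊9.3089⌋ + 1 = 10
Check: 10·7.09 = 70.90 > 66.0, while 9·7.09 = 63.81 ≤ 66.0

Final: 10 servers


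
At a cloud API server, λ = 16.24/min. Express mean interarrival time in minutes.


Mean interarrival time = 1/λ = 1/16.24 minute = 0.06158 minute
In minutes: 0.06158 × 1 = 0.06158 min

Final: 0.06158 min


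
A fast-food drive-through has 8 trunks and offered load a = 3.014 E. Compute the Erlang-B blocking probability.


B(c,a) = (a^c/c!) / Σ_{k=0}^{c} a^k/k!
a^8/8! = 0.168898
Σ terms (k=0..8): 1.00000 + 3.01400 + 4.54210 + 4.56329 + 3.43844 + 2.07269 + 1.04118 + 0.44830 + 0.16890 = 20.288913
B = 0.168898/20.288913 = 0.008325

Final: 0.008325


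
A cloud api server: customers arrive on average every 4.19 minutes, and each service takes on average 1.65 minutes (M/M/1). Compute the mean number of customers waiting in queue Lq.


λ = 60/4.19 = 14.3198 /hr
μ = 60/1.65 = 36.3636 /hr
ρ = λ/μ = 14.3198/36.3636 = 0.3938
Lq = ρ²/(1−ρ) = 0.1551/0.6062 = 0.2558

Final: 0.2558


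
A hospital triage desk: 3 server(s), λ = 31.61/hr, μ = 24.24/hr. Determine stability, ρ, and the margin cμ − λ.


Total capacity cμ = 3·24.24 = 72.72/hr
ρ = λ/(cμ) = 31.61/72.72 = 0.4347
Stable ⇔ ρ < 1: YES
Spare capacity = cμ − λ = 72.72 − 31.61 = 41.11/hr

Final: ρ = 0.4347; stable; margin = 41.11/hr


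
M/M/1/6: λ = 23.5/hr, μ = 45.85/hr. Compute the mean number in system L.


ρ = 23.5/45.85 = 0.5125
L = ρ[1 − (K+1)ρ^K + Kρ^(K+1)] / [(1−ρ)(1−ρ^(K+1))]
Numerator: 0.5125·(1 − 7·0.018129 + 6·0.009292) = 0.476073
Denominator: (0.4875)·(0.990708) = 0.482930
L = 0.476073/0.482930 = 0.9858

Final: 0.9858


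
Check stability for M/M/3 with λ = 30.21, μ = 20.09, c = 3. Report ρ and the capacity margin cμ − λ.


Total capacity cμ = 3·20.09 = 60.27/hr
ρ = λ/(cμ) = 30.21/60.27 = 0.5012
Stable ⇔ ρ < 1: YES
Spare capacity = cμ − λ = 60.27 − 30.21 = 30.06/hr

Final: ρ = 0.5012; stable; margin = 30.06/hr


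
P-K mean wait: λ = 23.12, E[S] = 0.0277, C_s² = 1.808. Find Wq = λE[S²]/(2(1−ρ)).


ρ = λ·E[S] = 23.12·0.0277 = 0.6404
E[S²] = E[S]²(1+C_s²) = 0.0277²·(1+1.808) = 0.002155
Wq = λ·E[S²]/(2(1−ρ)) = 23.12·0.002155/(2·0.3596) = 0.06927 hr

Final: 0.06927 hr


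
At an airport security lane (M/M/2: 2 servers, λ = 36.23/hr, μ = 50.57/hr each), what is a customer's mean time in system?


a = 0.7164; ρ = 0.3582; P₀ = 0.472519
Lq = P₀·a^c·ρ/(c!(1−ρ)²) = 0.10547
Wq = Lq/λ = 0.10547/36.23 = 0.002911 hr
W = Wq + 1/μ = 0.002911 + 0.01977 = 0.02269 hr

Final: 0.02269 hr


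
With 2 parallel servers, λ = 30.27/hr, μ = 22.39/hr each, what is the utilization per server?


ρ = λ/(cμ) = 30.27/(2·22.39) = 30.27/44.78 = 0.6760

Final: 0.6760


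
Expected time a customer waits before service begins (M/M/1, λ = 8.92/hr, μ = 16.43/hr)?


ρ = 8.92/16.43 = 0.5429
Wq = ρ/(μ−λ) = 0.5429/(16.43 − 8.92) = 0.5429/7.51 = 0.07229 hr

Final: 0.07229 hr


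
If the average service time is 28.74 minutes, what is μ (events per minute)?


μ = 1/(service time) in consistent units.
1 minute = 1 min, so μ = 1/28.74 = 0.03479 per minute

Final: 0.03479 /min


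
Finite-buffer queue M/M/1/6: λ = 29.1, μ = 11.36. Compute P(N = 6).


ρ = λ/μ = 29.1/11.36 = 2.5616
P_K = (1−ρ)ρ^K/(1−ρ^(K+1)) = (-1.5616·282.545208)/(1 − 723.773376)
= -441.228168/-722.773376 = 0.610465

Final: 0.610465


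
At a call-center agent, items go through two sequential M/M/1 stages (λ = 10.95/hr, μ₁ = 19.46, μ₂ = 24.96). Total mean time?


Each node sees arrival rate λ = 10.95/hr (tandem ⇒ throughput preserved).
W₁ = 1/(μ₁−λ) = 1/(19.46−10.95) = 0.11751 hr
W₂ = 1/(μ₂−λ) = 1/(24.96−10.95) = 0.07138 hr
W_total = W₁ + W₂ = 0.11751 + 0.07138 = 0.18889 hr

Final: 0.18889 hr


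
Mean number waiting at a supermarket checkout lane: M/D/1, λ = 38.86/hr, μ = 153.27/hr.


ρ = 38.86/153.27 = 0.2535
M/D/1: Lq = ρ²/(2(1−ρ)) = 0.06428/(2·0.7465) = 0.04306

Final: 0.04306


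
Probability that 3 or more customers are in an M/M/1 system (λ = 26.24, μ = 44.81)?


ρ = 26.24/44.81 = 0.5856
P(N ≥ n) = ρ^n = 0.5856^3 = 0.200801

Final: 0.200801


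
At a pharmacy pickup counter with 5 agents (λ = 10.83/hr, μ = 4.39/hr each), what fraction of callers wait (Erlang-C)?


a = λ/μ = 2.4670; ρ = a/5 = 0.4934
P₀ = 0.082929 (from M/M/c formula)
C(c,a) = [a^c/(c!(1−ρ))]·P₀ = [91.37338/(120·0.5066)]·0.082929
= 1.50303·0.082929 = 0.124644

Final: 0.124644


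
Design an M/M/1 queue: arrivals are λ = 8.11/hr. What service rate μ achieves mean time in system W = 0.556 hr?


W = 1/(μ−λ) ⇒ μ − λ = 1/W = 1/0.556 = 1.7986
μ = λ + 1/W = 8.11 + 1.7986 = 9.9086 per hr

Final: 9.9086 /hr


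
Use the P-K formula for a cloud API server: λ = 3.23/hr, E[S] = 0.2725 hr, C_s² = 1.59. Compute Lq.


ρ = λ·E[S] = 3.23·0.2725 = 0.8802
Lq = ρ²(1+C_s²)/(2(1−ρ)) = 0.7747·(1+1.59)/(2·0.1198)
= 0.7747·2.5900/0.2396 = 8.37260

Final: 8.37260


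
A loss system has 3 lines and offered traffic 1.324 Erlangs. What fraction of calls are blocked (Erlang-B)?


B(c,a) = (a^c/c!) / Σ_{k=0}^{c} a^k/k!
a^3/3! = 0.386823
Σ terms (k=0..3): 1.00000 + 1.32400 + 0.87649 + 0.38682 = 3.587311
B = 0.386823/3.587311 = 0.107831

Final: 0.107831


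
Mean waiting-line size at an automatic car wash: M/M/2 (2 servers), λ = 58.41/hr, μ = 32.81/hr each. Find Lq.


a = λ/μ = 1.7802; ρ = a/2 = 0.8901
P₀ = 0.058131
Lq = P₀·a^c·ρ / (c!·(1−ρ)²) = 0.058131·3.16929·0.8901/(2·0.01207)
= 6.79193

Final: 6.79193


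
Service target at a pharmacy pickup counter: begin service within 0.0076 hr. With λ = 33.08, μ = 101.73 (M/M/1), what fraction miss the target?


ρ = 33.08/101.73 = 0.3252
P(Wq > t) = ρ·e^{−(μ−λ)t} = 0.3252·e^{−0.5217}
= 0.3252·0.593487 = 0.192987

Final: 0.192987


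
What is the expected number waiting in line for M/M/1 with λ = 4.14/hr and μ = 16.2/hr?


ρ = 4.14/16.2 = 0.2556
Lq = ρ²/(1−ρ) = 0.06531/0.7444 = 0.08773

Final: 0.08773


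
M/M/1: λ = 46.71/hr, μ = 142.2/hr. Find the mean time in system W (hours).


W = 1/(μ−λ) = 1/(142.2 − 46.71) = 1/95.49 = 0.01047 hr

Final: 0.01047 hr


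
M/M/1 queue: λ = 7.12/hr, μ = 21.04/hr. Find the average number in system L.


ρ = λ/μ = 7.12/21.04 = 0.3384
L = ρ/(1−ρ) = 0.3384/(1 − 0.3384) = 0.3384/0.6616 = 0.5115

Final: 0.5115


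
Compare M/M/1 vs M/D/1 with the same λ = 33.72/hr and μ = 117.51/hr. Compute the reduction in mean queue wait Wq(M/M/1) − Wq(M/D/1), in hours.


ρ = 33.72/117.51 = 0.2870
Wq(M/M/1) = ρ/(μ−λ) = 0.2870/83.79 = 0.003425 hr
Wq(M/D/1) = ρ/(2(μ−λ)) = 0.001712 hr
Savings = 0.003425 − 0.001712 = 0.001712 hr

Final: 0.001712 hr


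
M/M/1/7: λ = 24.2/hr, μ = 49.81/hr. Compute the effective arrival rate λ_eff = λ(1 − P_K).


ρ = 0.4858; P_K = (1−ρ)ρ^7/(1−ρ^8) = 0.003296
λ_eff = λ(1 − P_K) = 24.2·(1 − 0.003296) = 24.2·0.996704 = 24.1202 /hr

Final: 24.1202 /hr


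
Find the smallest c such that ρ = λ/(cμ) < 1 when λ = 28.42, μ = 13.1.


Stability requires cμ > λ ⇔ c > λ/μ.
λ/μ = 28.42/13.1 = 2.1695
Minimum integer c = ⌊2.1695⌋ + 1 = 3
Check: 3·13.1 = 39.30 > 28.42, while 2·13.1 = 26.20 ≤ 28.42

Final: 3 servers


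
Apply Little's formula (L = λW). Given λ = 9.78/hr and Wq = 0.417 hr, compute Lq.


Lq = λWq = 9.78·0.417 = 4.0783

Final: 4.0783


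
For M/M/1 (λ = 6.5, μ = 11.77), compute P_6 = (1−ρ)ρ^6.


ρ = 6.5/11.77 = 0.5523
P_n = (1−ρ)·ρ^n = (1 − 0.5523)·0.5523^6 = 0.4477·0.028368 = 0.012702

Final: 0.012702


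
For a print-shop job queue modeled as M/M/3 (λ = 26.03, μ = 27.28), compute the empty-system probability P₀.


a = λ/μ = 26.03/27.28 = 0.9542; ρ = a/c = 0.3181
Σ_{k=0}^{2} a^k/k! (terms k=0..2) = 1.00000 + 0.95418 + 0.45523 = 2.40941
Tail: a^3/(3!(1−ρ)) = 0.86874/(6·0.6819) = 0.21232
P₀ = 1/(2.40941 + 0.21232) = 1/2.62173 = 0.381428

Final: 0.381428


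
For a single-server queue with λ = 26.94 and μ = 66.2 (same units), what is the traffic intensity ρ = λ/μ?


ρ = λ/μ = 26.94/66.2 = 0.4069

Final: 0.4069


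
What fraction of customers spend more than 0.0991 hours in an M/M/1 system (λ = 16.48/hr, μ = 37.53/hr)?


W ~ Exponential(μ−λ) for M/M/1.
μ − λ = 37.53 − 16.48 = 21.0500
P(W > t) = e^{−(μ−λ)t} = e^{−2.0861} = 0.124176

Final: 0.124176


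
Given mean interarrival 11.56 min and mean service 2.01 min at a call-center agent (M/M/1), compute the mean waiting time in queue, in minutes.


λ = 60/11.56 = 5.1903 /hr
μ = 60/2.01 = 29.8507 /hr
ρ = λ/μ = 5.1903/29.8507 = 0.1739
Wq = ρ/(μ−λ) = 0.1739/(29.8507−5.1903) = 0.007051 hr
In minutes: 0.007051·60 = 0.4230 min

Final: 0.4230 min


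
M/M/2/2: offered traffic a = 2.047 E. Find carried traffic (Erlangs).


B(2,2.047) = 0.407441 (Erlang-B)
Carried load = a(1 − B) = 2.047·(1 − 0.407441) = 2.047·0.592559 = 1.2130 E

Final: 1.2130 Erlangs


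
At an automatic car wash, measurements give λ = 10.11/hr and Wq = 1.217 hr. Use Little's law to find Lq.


Lq = λWq = 10.11·1.217 = 12.3039

Final: 12.3039


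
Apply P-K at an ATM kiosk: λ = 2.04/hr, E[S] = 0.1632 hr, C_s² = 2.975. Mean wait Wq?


ρ = λ·E[S] = 2.04·0.1632 = 0.3329
E[S²] = E[S]²(1+C_s²) = 0.1632²·(1+2.975) = 0.105871
Wq = λ·E[S²]/(2(1−ρ)) = 2.04·0.105871/(2·0.6671) = 0.16188 hr

Final: 0.16188 hr


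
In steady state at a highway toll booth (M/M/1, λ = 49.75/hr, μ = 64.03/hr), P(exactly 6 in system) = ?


ρ = 49.75/64.03 = 0.7770
P_n = (1−ρ)·ρ^n = (1 − 0.7770)·0.7770^6 = 0.2230·0.220018 = 0.049068

Final: 0.049068


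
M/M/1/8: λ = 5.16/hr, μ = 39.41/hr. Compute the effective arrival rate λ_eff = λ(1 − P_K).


ρ = 0.1309; P_K = (1−ρ)ρ^8/(1−ρ^9) = 0.00000007506
λ_eff = λ(1 − P_K) = 5.16·(1 − 0.00000007506) = 5.16·1.000000 = 5.1600 /hr

Final: 5.1600 /hr


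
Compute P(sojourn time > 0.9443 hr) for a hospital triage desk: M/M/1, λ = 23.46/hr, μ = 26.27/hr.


W ~ Exponential(μ−λ) for M/M/1.
μ − λ = 26.27 − 23.46 = 2.8100
P(W > t) = e^{−(μ−λ)t} = e^{−2.6535} = 0.070406

Final: 0.070406


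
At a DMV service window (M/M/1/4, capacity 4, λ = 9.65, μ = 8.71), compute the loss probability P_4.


ρ = λ/μ = 9.65/8.71 = 1.1079
P_K = (1−ρ)ρ^K/(1−ρ^(K+1)) = (-0.1079·1.506734)/(1 − 1.669344)
= -0.162610/-0.669344 = 0.242939

Final: 0.242939


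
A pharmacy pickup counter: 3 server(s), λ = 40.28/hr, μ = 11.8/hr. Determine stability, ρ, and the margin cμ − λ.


Total capacity cμ = 3·11.8 = 35.40/hr
ρ = λ/(cμ) = 40.28/35.40 = 1.1379
Stable ⇔ ρ < 1: NO
Spare capacity = cμ − λ = 35.40 − 40.28 = -4.88/hr

Final: ρ = 1.1379; unstable; margin = -4.88/hr


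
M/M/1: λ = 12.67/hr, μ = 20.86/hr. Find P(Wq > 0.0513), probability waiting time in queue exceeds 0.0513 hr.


ρ = 12.67/20.86 = 0.6074
P(Wq > t) = ρ·e^{−(μ−λ)t} = 0.6074·e^{−0.4201}
= 0.6074·0.656950 = 0.399020

Final: 0.399020


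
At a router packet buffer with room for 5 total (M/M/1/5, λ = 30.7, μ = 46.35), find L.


ρ = 30.7/46.35 = 0.6624
L = ρ[1 − (K+1)ρ^K + Kρ^(K+1)] / [(1−ρ)(1−ρ^(K+1))]
Numerator: 0.6624·(1 − 6·0.127480 + 5·0.084437) = 0.435365
Denominator: (0.3376)·(0.915563) = 0.309138
L = 0.435365/0.309138 = 1.4083

Final: 1.4083


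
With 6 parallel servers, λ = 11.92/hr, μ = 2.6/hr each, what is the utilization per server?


ρ = λ/(cμ) = 11.92/(6·2.6) = 11.92/15.60 = 0.7641

Final: 0.7641


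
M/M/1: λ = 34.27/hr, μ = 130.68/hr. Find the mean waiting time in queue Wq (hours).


ρ = 34.27/130.68 = 0.2622
Wq = ρ/(μ−λ) = 0.2622/(130.68 − 34.27) = 0.2622/96.41 = 0.002720 hr

Final: 0.002720 hr


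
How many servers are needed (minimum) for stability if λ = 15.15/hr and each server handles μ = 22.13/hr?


Stability requires cμ > λ ⇔ c > λ/μ.
λ/μ = 15.15/22.13 = 0.6846
Minimum integer c = ⌊0.6846⌋ + 1 = 1
Check: 1·22.13 = 22.13 > 15.15, while 0·22.13 = 0.00 ≤ 15.15

Final: 1 servers


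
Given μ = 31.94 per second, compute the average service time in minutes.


Mean service time = 1/μ = 1/31.94 second = 0.03131 second
In minutes: 0.03131 × 0.0166667 = 0.0005218 min

Final: 0.0005218 min


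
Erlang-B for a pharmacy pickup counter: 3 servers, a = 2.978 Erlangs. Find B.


B(c,a) = (a^c/c!) / Σ_{k=0}^{c} a^k/k!
a^3/3! = 4.401724
Σ terms (k=0..3): 1.00000 + 2.97800 + 4.43424 + 4.40172 = 12.813966
B = 4.401724/12.813966 = 0.343510

Final: 0.343510


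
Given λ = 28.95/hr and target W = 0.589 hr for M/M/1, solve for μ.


W = 1/(μ−λ) ⇒ μ − λ = 1/W = 1/0.589 = 1.6978
μ = λ + 1/W = 28.95 + 1.6978 = 30.6478 per hr

Final: 30.6478 /hr


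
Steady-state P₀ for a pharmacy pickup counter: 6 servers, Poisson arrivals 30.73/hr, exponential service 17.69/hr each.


a = λ/μ = 30.73/17.69 = 1.7371; ρ = a/c = 0.2895
Σ_{k=0}^{5} a^k/k! (terms k=0..5) = 1.00000 + 1.73714 + 1.50883 + 0.87368 + 0.37943 + 0.13182 = 5.63090
Tail: a^6/(6!(1−ρ)) = 27.47947/(720·0.7105) = 0.05372
P₀ = 1/(5.63090 + 0.05372) = 1/5.68462 = 0.175913

Final: 0.175913


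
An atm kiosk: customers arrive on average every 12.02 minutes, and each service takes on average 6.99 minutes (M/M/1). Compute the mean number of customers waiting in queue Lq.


λ = 60/12.02 = 4.9917 /hr
μ = 60/6.99 = 8.5837 /hr
ρ = λ/μ = 4.9917/8.5837 = 0.5815
Lq = ρ²/(1−ρ) = 0.3382/0.4185 = 0.8081

Final: 0.8081


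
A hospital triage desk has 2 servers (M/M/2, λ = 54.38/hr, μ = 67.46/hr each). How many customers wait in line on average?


a = λ/μ = 0.8061; ρ = a/2 = 0.4031
P₀ = 0.425462
Lq = P₀·a^c·ρ / (c!·(1−ρ)²) = 0.425462·0.64981·0.4031/(2·0.35634)
= 0.15635

Final: 0.15635


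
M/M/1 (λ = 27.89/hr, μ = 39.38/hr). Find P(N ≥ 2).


ρ = 27.89/39.38 = 0.7082
P(N ≥ n) = ρ^n = 0.7082^2 = 0.501586

Final: 0.501586


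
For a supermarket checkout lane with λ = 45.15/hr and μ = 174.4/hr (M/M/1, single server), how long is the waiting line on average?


ρ = 45.15/174.4 = 0.2589
Lq = ρ²/(1−ρ) = 0.06702/0.7411 = 0.09044

Final: 0.09044


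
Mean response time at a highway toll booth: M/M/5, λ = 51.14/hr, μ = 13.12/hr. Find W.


a = 3.8979; ρ = 0.7796; P₀ = 0.015152
Lq = P₀·a^c·ρ/(c!(1−ρ)²) = 1.82281
Wq = Lq/λ = 1.82281/51.14 = 0.03564 hr
W = Wq + 1/μ = 0.03564 + 0.07622 = 0.11186 hr

Final: 0.11186 hr


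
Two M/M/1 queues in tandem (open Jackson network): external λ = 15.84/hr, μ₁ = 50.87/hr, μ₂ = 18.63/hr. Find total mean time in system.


Each node sees arrival rate λ = 15.84/hr (tandem ⇒ throughput preserved).
W₁ = 1/(μ₁−λ) = 1/(50.87−15.84) = 0.02855 hr
W₂ = 1/(μ₂−λ) = 1/(18.63−15.84) = 0.35842 hr
W_total = W₁ + W₂ = 0.02855 + 0.35842 = 0.38697 hr

Final: 0.38697 hr


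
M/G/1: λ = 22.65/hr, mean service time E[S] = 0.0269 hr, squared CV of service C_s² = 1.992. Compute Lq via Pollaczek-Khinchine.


ρ = λ·E[S] = 22.65·0.0269 = 0.6093
Lq = ρ²(1+C_s²)/(2(1−ρ)) = 0.3712·(1+1.992)/(2·0.3907)
= 0.3712·2.9920/0.7814 = 1.42139

Final: 1.42139


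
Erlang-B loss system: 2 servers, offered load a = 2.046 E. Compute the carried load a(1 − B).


B(2,2.046) = 0.407284 (Erlang-B)
Carried load = a(1 − B) = 2.046·(1 − 0.407284) = 2.046·0.592716 = 1.2127 E

Final: 1.2127 Erlangs


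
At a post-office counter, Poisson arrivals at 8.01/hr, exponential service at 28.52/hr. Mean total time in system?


W = 1/(μ−λ) = 1/(28.52 − 8.01) = 1/20.51 = 0.04876 hr

Final: 0.04876 hr


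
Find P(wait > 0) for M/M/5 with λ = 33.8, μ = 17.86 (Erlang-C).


a = λ/μ = 1.8925; ρ = a/5 = 0.3785
P₀ = 0.149859 (from M/M/c formula)
C(c,a) = [a^c/(c!(1−ρ))]·P₀ = [24.27595/(120·0.6215)]·0.149859
= 0.32550·0.149859 = 0.048779

Final: 0.048779


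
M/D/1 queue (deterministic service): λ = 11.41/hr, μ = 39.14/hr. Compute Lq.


ρ = 11.41/39.14 = 0.2915
M/D/1: Lq = ρ²/(2(1−ρ)) = 0.08498/(2·0.7085) = 0.05998

Final: 0.05998


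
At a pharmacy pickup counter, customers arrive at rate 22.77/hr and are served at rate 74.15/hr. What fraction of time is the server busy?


ρ = λ/μ = 22.77/74.15 = 0.3071

Final: 0.3071


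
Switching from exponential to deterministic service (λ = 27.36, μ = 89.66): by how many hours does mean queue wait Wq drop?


ρ = 27.36/89.66 = 0.3052
Wq(M/M/1) = ρ/(μ−λ) = 0.3052/62.30 = 0.004898 hr
Wq(M/D/1) = ρ/(2(μ−λ)) = 0.002449 hr
Savings = 0.004898 − 0.002449 = 0.002449 hr

Final: 0.002449 hr


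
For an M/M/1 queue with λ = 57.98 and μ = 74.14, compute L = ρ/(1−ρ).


ρ = λ/μ = 57.98/74.14 = 0.7820
L = ρ/(1−ρ) = 0.7820/(1 − 0.7820) = 0.7820/0.2180 = 3.5879

Final: 3.5879


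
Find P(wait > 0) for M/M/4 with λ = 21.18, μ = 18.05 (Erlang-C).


a = λ/μ = 1.1734; ρ = a/4 = 0.2934
P₀ = 0.308365 (from M/M/c formula)
C(c,a) = [a^c/(c!(1−ρ))]·P₀ = [1.89581/(24·0.7066)]·0.308365
= 0.11178·0.308365 = 0.034470

Final: 0.034470


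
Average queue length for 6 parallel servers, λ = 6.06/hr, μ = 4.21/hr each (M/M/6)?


a = λ/μ = 1.4394; ρ = a/6 = 0.2399
P₀ = 0.237017
Lq = P₀·a^c·ρ / (c!·(1−ρ)²) = 0.237017·8.89494·0.2399/(720·0.57774)
= 0.001216

Final: 0.001216
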